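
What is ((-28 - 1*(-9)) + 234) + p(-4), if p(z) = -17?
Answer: 198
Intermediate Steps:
((-28 - 1*(-9)) + 234) + p(-4) = ((-28 - 1*(-9)) + 234) - 17 = ((-28 + 9) + 234) - 17 = (-19 + 234) - 17 = 215 - 17 = 198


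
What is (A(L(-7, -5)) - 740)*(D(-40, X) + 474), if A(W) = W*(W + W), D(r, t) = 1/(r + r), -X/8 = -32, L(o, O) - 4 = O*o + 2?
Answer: 49711809/40 ≈ 1.2428e+6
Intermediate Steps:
L(o, O) = 6 + O*o (L(o, O) = 4 + (O*o + 2) = 4 + (2 + O*o) = 6 + O*o)
X = 256 (X = -8*(-32) = 256)
D(r, t) = 1/(2*r)
A(W) = 2*W² (A(W) = W*(2*W) = 2*W²)
(A(L(-7, -5)) - 740)*(D(-40, X) + 474) = (2*(6 - 5*(-7))² - 740)*((½)/(-40) + 474) = (2*(6 + 35)² - 740)*((½)*(-1/40) + 474) = (2*41² - 740)*(-1/80 + 474) = (2*1681 - 740)*(37919/80) = (3362 - 740)*(37919/80) = 2622*(37919/80) = 49711809/40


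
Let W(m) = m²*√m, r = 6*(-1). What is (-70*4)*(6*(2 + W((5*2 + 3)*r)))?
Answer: -3360 - 10221120*I*√78 ≈ -3360.0 - 9.027e+7*I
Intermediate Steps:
r = -6
W(m) = m^(5/2)
(-70*4)*(6*(2 + W((5*2 + 3)*r))) = (-70*4)*(6*(2 + ((5*2 + 3)*(-6))^(5/2))) = -1680*(2 + ((10 + 3)*(-6))^(5/2)) = -1680*(2 + (13*(-6))^(5/2)) = -1680*(2 + (-78)^(5/2)) = -1680*(2 + 6084*I*√78) = -280*(12 + 36504*I*√78) = -3360 - 10221120*I*√78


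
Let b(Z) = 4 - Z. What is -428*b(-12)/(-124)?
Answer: 1712/31 ≈ 55.226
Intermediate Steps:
-428*b(-12)/(-124) = -428*(4 - 1*(-12))/(-124) = -428*(4 + 12)*(-1)/124 = -6848*(-1)/124 = -428*(-4/31) = 1712/31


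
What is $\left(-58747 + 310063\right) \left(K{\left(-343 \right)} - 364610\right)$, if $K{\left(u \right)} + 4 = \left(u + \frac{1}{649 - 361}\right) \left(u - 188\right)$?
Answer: $- \frac{366886866879}{8} \approx -4.5861 \cdot 10^{10}$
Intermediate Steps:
$K{\left(u \right)} = -4 + \left(-188 + u\right) \left(\frac{1}{288} + u\right)$ ($K{\left(u \right)} = -4 + \left(u + \frac{1}{649 - 361}\right) \left(u - 188\right) = -4 + \left(u + \frac{1}{288}\right) \left(-188 + u\right) = -4 + \left(\frac{1}{288} + u\right) \left(-188 + u\right) = -4 + \left(-188 + u\right) \left(\frac{1}{288} + u\right)$)
$\left(-58747 + 310063\right) \left(K{\left(-343 \right)} - 364610\right) = \left(-58747 + 310063\right) \left(\left(- \frac{335}{72} + \left(-343\right)^{2} - - \frac{18571049}{288}\right) - 364610\right) = 251316 \left(\left(- \frac{335}{72} + 117649 + \frac{18571049}{288}\right) - 364610\right) = 251316 \left(\frac{5828069}{32} - 364610\right) = 251316 \left(- \frac{5839451}{32}\right) = - \frac{366886866879}{8}$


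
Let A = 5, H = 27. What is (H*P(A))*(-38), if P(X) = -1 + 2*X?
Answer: -9234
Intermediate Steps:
(H*P(A))*(-38) = (27*(-1 + 2*5))*(-38) = (27*(-1 + 10))*(-38) = (27*9)*(-38) = 243*(-38) = -9234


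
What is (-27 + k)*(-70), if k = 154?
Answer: -8890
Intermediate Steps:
(-27 + k)*(-70) = (-27 + 154)*(-70) = 127*(-70) = -8890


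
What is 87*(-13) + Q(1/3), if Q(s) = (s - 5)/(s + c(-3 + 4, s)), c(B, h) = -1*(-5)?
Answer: -9055/8 ≈ -1131.9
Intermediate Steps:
c(B, h) = 5
Q(s) = (-5 + s)/(5 + s) (Q(s) = (s - 5)/(s + 5) = (-5 + s)/(5 + s))
87*(-13) + Q(1/3) = 87*(-13) + (-5 + 1/3)/(5 + 1/3) = -1131 + (-5 + 1/3)/(5 + 1/3) = -1131 - 14/3/(16/3) = -1131 + (3/16)*(-14/3) = -1131 - 7/8 = -9055/8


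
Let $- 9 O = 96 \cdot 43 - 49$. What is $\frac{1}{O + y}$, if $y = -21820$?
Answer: $- \frac{9}{200459} \approx -4.4897 \cdot 10^{-5}$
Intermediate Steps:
$O = - \frac{4079}{9}$ ($O = - \frac{96 \cdot 43 - 49}{9} = - \frac{4128 - 49}{9} = \left(- \frac{1}{9}\right) 4079 = - \frac{4079}{9} \approx -453.22$)
$\frac{1}{O + y} = \frac{1}{- \frac{4079}{9} - 21820} = \frac{1}{- \frac{200459}{9}} = - \frac{9}{200459}$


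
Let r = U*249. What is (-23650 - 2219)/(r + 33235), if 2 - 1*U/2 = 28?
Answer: -25869/20287 ≈ -1.2752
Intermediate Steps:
U = -52 (U = 4 - 2*28 = 4 - 56 = -52)
r = -12948 (r = -52*249 = -12948)
(-23650 - 2219)/(r + 33235) = (-23650 - 2219)/(-12948 + 33235) = -25869/20287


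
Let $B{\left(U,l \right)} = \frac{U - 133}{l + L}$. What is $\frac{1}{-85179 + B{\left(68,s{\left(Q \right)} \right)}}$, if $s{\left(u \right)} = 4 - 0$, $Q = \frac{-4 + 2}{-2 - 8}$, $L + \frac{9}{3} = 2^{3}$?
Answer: $- \frac{9}{766676} \approx -1.1739 \cdot 10^{-5}$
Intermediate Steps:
$L = 5$ ($L = -3 + 2^{3} = -3 + 8 = 5$)
$Q = \frac{1}{5}$ ($Q = - \frac{2}{-10} = \left(-2\right) \left(- \frac{1}{10}\right) = \frac{1}{5} \approx 0.2$)
$s{\left(u \right)} = 4$ ($s{\left(u \right)} = 4 + 0 = 4$)
$B{\left(U,l \right)} = \frac{-133 + U}{5 + l}$ ($B{\left(U,l \right)} = \frac{U - 133}{l + 5} = \frac{-133 + U}{5 + l}$)
$\frac{1}{-85179 + B{\left(68,s{\left(Q \right)} \right)}} = \frac{1}{-85179 + \frac{-133 + 68}{5 + 4}} = \frac{1}{-85179 + \frac{1}{9} \left(-65\right)} = \frac{1}{-85179 - \frac{65}{9}} = \frac{1}{- \frac{766676}{9}} = - \frac{9}{766676}$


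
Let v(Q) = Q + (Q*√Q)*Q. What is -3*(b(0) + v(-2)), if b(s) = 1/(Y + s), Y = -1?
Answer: 9 - 12*I*√2 ≈ 9.0 - 16.971*I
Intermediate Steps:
b(s) = 1/(-1 + s)
v(Q) = Q + Q^(5/2) (v(Q) = Q + Q^(3/2)*Q = Q + Q^(5/2))
-3*(b(0) + v(-2)) = -3*(1/(-1 + 0) + (-2 + (-2)^(5/2))) = -3*(1/(-1) + (-2 + 4*I*√2)) = -3*(-1 + (-2 + 4*I*√2)) = -3*(-3 + 4*I*√2) = -(-9 + 12*I*√2) = 9 - 12*I*√2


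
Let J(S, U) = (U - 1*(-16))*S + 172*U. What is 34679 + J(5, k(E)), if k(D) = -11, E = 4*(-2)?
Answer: 32812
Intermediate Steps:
E = -8
J(S, U) = 172*U + S*(16 + U) (J(S, U) = (U + 16)*S + 172*U = (16 + U)*S + 172*U = S*(16 + U) + 172*U = 172*U + S*(16 + U))
34679 + J(5, k(E)) = 34679 + (16*5 + 172*(-11) + 5*(-11)) = 34679 + (80 - 1892 - 55) = 34679 - 1867 = 32812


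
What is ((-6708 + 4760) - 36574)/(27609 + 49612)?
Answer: -38522/77221 ≈ -0.49885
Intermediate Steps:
((-6708 + 4760) - 36574)/(27609 + 49612) = (-1948 - 36574)/77221 = -38522*1/77221 = -38522/77221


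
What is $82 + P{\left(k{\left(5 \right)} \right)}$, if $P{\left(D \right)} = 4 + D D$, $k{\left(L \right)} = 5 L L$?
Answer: $15711$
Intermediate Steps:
$k{\left(L \right)} = 5 L^{2}$
$P{\left(D \right)} = 4 + D^{2}$
$82 + P{\left(k{\left(5 \right)} \right)} = 82 + \left(4 + \left(5 \cdot 5^{2}\right)^{2}\right) = 82 + \left(4 + \left(5 \cdot 25\right)^{2}\right) = 82 + \left(4 + 125^{2}\right) = 82 + \left(4 + 15625\right) = 82 + 15629 = 15711$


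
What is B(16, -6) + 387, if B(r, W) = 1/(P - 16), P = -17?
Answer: 12770/33 ≈ 386.97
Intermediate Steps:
B(r, W) = -1/33 (B(r, W) = 1/(-17 - 16) = 1/(-33) = -1/33)
B(16, -6) + 387 = -1/33 + 387 = 12770/33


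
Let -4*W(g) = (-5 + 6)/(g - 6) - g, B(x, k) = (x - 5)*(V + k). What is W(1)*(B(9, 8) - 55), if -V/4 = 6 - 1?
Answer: -309/10 ≈ -30.900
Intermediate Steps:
V = -20 (V = -4*(6 - 1) = -4*5 = -20)
B(x, k) = (-20 + k)*(-5 + x) (B(x, k) = (x - 5)*(-20 + k) = (-5 + x)*(-20 + k) = (-20 + k)*(-5 + x))
W(g) = -1/(4*(-6 + g)) + g/4 (W(g) = -((-5 + 6)/(g - 6) - g)/4 = -(1/(-6 + g) - g)/4 = -1/(4*(-6 + g)) + g/4)
W(1)*(B(9, 8) - 55) = ((-1 + 1² - 6*1)/(4*(-6 + 1)))*((100 - 20*9 - 5*8 + 8*9) - 55) = ((¼)*(-1 + 1 - 6)/(-5))*((100 - 180 - 40 + 72) - 55) = ((¼)*(-⅕)*(-6))*(-48 - 55) = (3/10)*(-103) = -309/10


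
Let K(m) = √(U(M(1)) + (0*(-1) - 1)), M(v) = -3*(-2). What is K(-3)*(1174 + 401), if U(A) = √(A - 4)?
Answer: 1575*√(-1 + √2) ≈ 1013.7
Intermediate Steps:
M(v) = 6
U(A) = √(-4 + A)
K(m) = √(-1 + √2) (K(m) = √(√(-4 + 6) + (0*(-1) - 1)) = √(√2 + (0 - 1)) = √(√2 - 1) = √(-1 + √2))
K(-3)*(1174 + 401) = √(-1 + √2)*(1174 + 401) = √(-1 + √2)*1575 = 1575*√(-1 + √2)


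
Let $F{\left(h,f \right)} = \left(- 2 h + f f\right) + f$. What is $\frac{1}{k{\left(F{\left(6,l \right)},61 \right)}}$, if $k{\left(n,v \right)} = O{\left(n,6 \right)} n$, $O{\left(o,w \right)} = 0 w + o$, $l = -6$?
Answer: $\frac{1}{324} \approx 0.0030864$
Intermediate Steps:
$O{\left(o,w \right)} = o$ ($O{\left(o,w \right)} = 0 + o = o$)
$F{\left(h,f \right)} = f + f^{2} - 2 h$ ($F{\left(h,f \right)} = \left(- 2 h + f^{2}\right) + f = \left(f^{2} - 2 h\right) + f = f + f^{2} - 2 h$)
$k{\left(n,v \right)} = n^{2}$ ($k{\left(n,v \right)} = n n = n^{2}$)
$\frac{1}{k{\left(F{\left(6,l \right)},61 \right)}} = \frac{1}{\left(-6 + \left(-6\right)^{2} - 12\right)^{2}} = \frac{1}{\left(-6 + 36 - 12\right)^{2}} = \frac{1}{18^{2}} = \frac{1}{324}$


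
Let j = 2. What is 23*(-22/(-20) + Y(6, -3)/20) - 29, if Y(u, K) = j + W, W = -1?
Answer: -51/20 ≈ -2.5500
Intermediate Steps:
Y(u, K) = 1 (Y(u, K) = 2 - 1 = 1)
23*(-22/(-20) + Y(6, -3)/20) - 29 = 23*(-22/(-20) + 1/20) - 29 = 23*(-22*(-1/20) + 1*(1/20)) - 29 = 23*(11/10 + 1/20) - 29 = 23*(23/20) - 29 = 529/20 - 29 = -51/20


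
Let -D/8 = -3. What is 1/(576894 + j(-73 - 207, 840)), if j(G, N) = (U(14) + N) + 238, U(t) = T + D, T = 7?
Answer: 1/578003 ≈ 1.7301e-6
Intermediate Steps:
D = 24 (D = -8*(-3) = 24)
U(t) = 31 (U(t) = 7 + 24 = 31)
j(G, N) = 269 + N (j(G, N) = (31 + N) + 238 = 269 + N)
1/(576894 + j(-73 - 207, 840)) = 1/(576894 + (269 + 840)) = 1/(576894 + 1109) = 1/578003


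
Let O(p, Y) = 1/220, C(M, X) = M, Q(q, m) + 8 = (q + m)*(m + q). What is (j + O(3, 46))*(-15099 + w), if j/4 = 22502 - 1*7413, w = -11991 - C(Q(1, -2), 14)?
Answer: -359616767643/220 ≈ -1.6346e+9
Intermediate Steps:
Q(q, m) = -8 + (m + q)² (Q(q, m) = -8 + (q + m)*(m + q) = -8 + (m + q)*(m + q) = -8 + (m + q)²)
O(p, Y) = 1/220
w = -11984 (w = -11991 - (-8 + (-2 + 1)²) = -11991 - (-8 + (-1)²) = -11991 - (-8 + 1) = -11991 - 1*(-7) = -11991 + 7 = -11984)
j = 60356 (j = 4*(22502 - 1*7413) = 4*(22502 - 7413) = 4*15089 = 60356)
(j + O(3, 46))*(-15099 + w) = (60356 + 1/220)*(-15099 - 11984) = (13278321/220)*(-27083) = -359616767643/220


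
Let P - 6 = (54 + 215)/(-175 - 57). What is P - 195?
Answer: -44117/232 ≈ -190.16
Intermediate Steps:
P = 1123/232 (P = 6 + (54 + 215)/(-175 - 57) = 6 + 269/(-232) = 6 + 269*(-1/232) = 6 - 269/232 = 1123/232 ≈ 4.8405)
P - 195 = 1123/232 - 195 = -44117/232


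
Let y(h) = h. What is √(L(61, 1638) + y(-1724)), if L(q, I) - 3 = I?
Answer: I*√83 ≈ 9.1104*I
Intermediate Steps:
L(q, I) = 3 + I
√(L(61, 1638) + y(-1724)) = √((3 + 1638) - 1724) = √(1641 - 1724) = √(-83) = I*√83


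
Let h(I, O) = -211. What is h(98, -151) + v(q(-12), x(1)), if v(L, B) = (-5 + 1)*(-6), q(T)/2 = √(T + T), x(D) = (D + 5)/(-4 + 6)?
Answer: -187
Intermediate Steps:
x(D) = 5/2 + D/2 (x(D) = (5 + D)/2 = (5 + D)*(½) = 5/2 + D/2)
q(T) = 2*√2*√T (q(T) = 2*√(T + T) = 2*√(2*T) = 2*(√2*√T) = 2*√2*√T)
v(L, B) = 24 (v(L, B) = -4*(-6) = 24)
h(98, -151) + v(q(-12), x(1)) = -211 + 24 = -187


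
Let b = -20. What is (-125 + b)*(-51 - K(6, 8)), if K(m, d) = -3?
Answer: 6960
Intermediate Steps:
(-125 + b)*(-51 - K(6, 8)) = (-125 - 20)*(-51 - 1*(-3)) = -145*(-51 + 3) = -145*(-48) = 6960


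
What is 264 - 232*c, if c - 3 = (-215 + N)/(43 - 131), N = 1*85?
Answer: -8522/11 ≈ -774.73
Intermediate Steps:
N = 85
c = 197/44 (c = 3 + (-215 + 85)/(43 - 131) = 3 - 130/(-88) = 3 - 130*(-1/88) = 3 + 65/44 = 197/44 ≈ 4.4773)
264 - 232*c = 264 - 232*197/44 = 264 - 11426/11 = -8522/11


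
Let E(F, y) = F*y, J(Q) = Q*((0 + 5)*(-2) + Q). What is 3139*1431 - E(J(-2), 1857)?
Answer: 4447341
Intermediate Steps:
J(Q) = Q*(-10 + Q) (J(Q) = Q*(5*(-2) + Q) = Q*(-10 + Q))
3139*1431 - E(J(-2), 1857) = 3139*1431 - (-2*(-10 - 2))*1857 = 4491909 - (-2*(-12))*1857 = 4491909 - 24*1857 = 4491909 - 1*44568 = 4491909 - 44568 = 4447341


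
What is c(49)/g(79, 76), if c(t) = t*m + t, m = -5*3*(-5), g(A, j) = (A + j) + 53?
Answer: 931/52 ≈ 17.904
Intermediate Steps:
g(A, j) = 53 + A + j
m = 75 (m = -15*(-5) = 75)
c(t) = 76*t (c(t) = t*75 + t = 75*t + t = 76*t)
c(49)/g(79, 76) = (76*49)/(53 + 79 + 76) = 3724/208 = 3724*(1/208) = 931/52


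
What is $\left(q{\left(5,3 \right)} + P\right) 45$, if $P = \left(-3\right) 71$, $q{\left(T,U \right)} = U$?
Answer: $-9450$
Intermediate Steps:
$P = -213$
$\left(q{\left(5,3 \right)} + P\right) 45 = \left(3 - 213\right) 45 = \left(-210\right) 45 = -9450$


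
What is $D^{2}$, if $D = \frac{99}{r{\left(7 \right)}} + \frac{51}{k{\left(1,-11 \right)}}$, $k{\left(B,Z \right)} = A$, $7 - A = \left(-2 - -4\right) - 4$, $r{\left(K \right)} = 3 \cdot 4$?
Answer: $\frac{27889}{144} \approx 193.67$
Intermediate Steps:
$r{\left(K \right)} = 12$
$A = 9$ ($A = 7 - \left(\left(-2 - -4\right) - 4\right) = 7 - \left(\left(-2 + 4\right) - 4\right) = 7 - \left(2 - 4\right) = 7 - -2 = 7 + 2 = 9$)
$k{\left(B,Z \right)} = 9$
$D = \frac{167}{12}$ ($D = \frac{99}{12} + \frac{51}{9} = 99 \cdot \frac{1}{12} + 51 \cdot \frac{1}{9} = \frac{33}{4} + \frac{17}{3} = \frac{167}{12} \approx 13.917$)
$D^{2} = \left(\frac{167}{12}\right)^{2} = \frac{27889}{144}$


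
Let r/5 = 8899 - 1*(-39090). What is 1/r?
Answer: 1/239945 ≈ 4.1676e-6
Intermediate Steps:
r = 239945 (r = 5*(8899 - 1*(-39090)) = 5*(8899 + 39090) = 5*47989 = 239945)
1/r = 1/239945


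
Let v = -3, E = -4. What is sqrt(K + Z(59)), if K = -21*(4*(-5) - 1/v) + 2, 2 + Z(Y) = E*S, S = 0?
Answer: sqrt(413) ≈ 20.322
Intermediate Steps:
Z(Y) = -2 (Z(Y) = -2 - 4*0 = -2 + 0 = -2)
K = 415 (K = -21*(4*(-5) - 1/(-3)) + 2 = -21*(-20 - 1*(-1/3)) + 2 = -21*(-20 + 1/3) + 2 = -21*(-59/3) + 2 = 413 + 2 = 415)
sqrt(K + Z(59)) = sqrt(415 - 2) = sqrt(413)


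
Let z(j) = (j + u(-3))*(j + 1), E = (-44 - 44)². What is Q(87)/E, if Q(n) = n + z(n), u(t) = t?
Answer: 7479/7744 ≈ 0.96578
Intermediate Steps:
E = 7744 (E = (-88)² = 7744)
z(j) = (1 + j)*(-3 + j) (z(j) = (j - 3)*(j + 1) = (-3 + j)*(1 + j) = (1 + j)*(-3 + j))
Q(n) = -3 + n² - n (Q(n) = n + (-3 + n² - 2*n) = -3 + n² - n)
Q(87)/E = (-3 + 87² - 1*87)/7744 = (-3 + 7569 - 87)*(1/7744) = 7479*(1/7744) = 7479/7744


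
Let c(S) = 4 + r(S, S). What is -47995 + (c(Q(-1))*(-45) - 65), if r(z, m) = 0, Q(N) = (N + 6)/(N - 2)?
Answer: -48240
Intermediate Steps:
Q(N) = (6 + N)/(-2 + N)
c(S) = 4 (c(S) = 4 + 0 = 4)
-47995 + (c(Q(-1))*(-45) - 65) = -47995 + (4*(-45) - 65) = -47995 + (-180 - 65) = -47995 - 245 = -48240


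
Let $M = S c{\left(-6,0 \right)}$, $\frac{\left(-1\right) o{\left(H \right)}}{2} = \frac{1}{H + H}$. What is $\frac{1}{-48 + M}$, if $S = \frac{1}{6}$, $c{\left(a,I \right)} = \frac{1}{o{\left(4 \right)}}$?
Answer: $- \frac{3}{146} \approx -0.020548$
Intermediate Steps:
$o{\left(H \right)} = - \frac{1}{H}$ ($o{\left(H \right)} = - \frac{2}{H + H} = - \frac{2}{2 H} = - 2 \frac{1}{2 H} = - \frac{1}{H}$)
$c{\left(a,I \right)} = -4$ ($c{\left(a,I \right)} = \frac{1}{\left(-1\right) \frac{1}{4}} = \frac{1}{- \frac{1}{4}} = -4$)
$S = \frac{1}{6} \approx 0.16667$
$M = - \frac{2}{3}$ ($M = \frac{1}{6} \left(-4\right) = - \frac{2}{3} \approx -0.66667$)
$\frac{1}{-48 + M} = \frac{1}{-48 - \frac{2}{3}} = \frac{1}{- \frac{146}{3}} = - \frac{3}{146}$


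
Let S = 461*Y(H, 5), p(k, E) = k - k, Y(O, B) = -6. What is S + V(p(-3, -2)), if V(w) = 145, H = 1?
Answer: -2621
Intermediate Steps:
p(k, E) = 0
S = -2766 (S = 461*(-6) = -2766)
S + V(p(-3, -2)) = -2766 + 145 = -2621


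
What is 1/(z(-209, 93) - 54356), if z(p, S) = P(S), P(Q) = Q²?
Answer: -1/45707 ≈ -2.1878e-5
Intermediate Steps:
z(p, S) = S²
1/(z(-209, 93) - 54356) = 1/(93² - 54356) = 1/(8649 - 54356) = 1/(-45707) = -1/45707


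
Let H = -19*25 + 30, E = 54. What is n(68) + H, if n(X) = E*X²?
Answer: 249251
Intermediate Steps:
n(X) = 54*X²
H = -445 (H = -475 + 30 = -445)
n(68) + H = 54*68² - 445 = 54*4624 - 445 = 249696 - 445 = 249251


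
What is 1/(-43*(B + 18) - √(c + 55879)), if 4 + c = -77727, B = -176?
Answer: I/(2*(3*√607 + 3397*I)) ≈ 0.00014712 + 3.201e-6*I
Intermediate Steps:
c = -77731 (c = -4 - 77727 = -77731)
1/(-43*(B + 18) - √(c + 55879)) = 1/(-43*(-176 + 18) - √(-77731 + 55879)) = 1/(-43*(-158) - √(-21852)) = 1/(6794 - 6*I*√607)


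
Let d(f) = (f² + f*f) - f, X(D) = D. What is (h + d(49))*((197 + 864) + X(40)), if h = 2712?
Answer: 8218965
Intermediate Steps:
d(f) = -f + 2*f² (d(f) = (f² + f²) - f = 2*f² - f = -f + 2*f²)
(h + d(49))*((197 + 864) + X(40)) = (2712 + 49*(-1 + 2*49))*((197 + 864) + 40) = (2712 + 49*(-1 + 98))*(1061 + 40) = (2712 + 49*97)*1101 = (2712 + 4753)*1101 = 7465*1101 = 8218965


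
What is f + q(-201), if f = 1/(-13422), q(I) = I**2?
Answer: 542262221/13422 ≈ 40401.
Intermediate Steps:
f = -1/13422 ≈ -7.4505e-5
f + q(-201) = -1/13422 + (-201)**2 = -1/13422 + 40401 = 542262221/13422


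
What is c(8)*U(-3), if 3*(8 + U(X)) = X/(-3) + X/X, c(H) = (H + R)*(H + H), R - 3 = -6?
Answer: -1760/3 ≈ -586.67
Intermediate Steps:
R = -3 (R = 3 - 6 = -3)
c(H) = 2*H*(-3 + H) (c(H) = (H - 3)*(H + H) = (-3 + H)*(2*H) = 2*H*(-3 + H))
U(X) = -23/3 - X/9 (U(X) = -8 + (X/(-3) + X/X)/3 = -8 + (X*(-⅓) + 1)/3 = -8 + (-X/3 + 1)/3 = -8 + (1 - X/3)/3 = -8 + (⅓ - X/9) = -23/3 - X/9)
c(8)*U(-3) = (2*8*(-3 + 8))*(-23/3 - ⅑*(-3)) = (2*8*5)*(-23/3 + ⅓) = 80*(-22/3) = -1760/3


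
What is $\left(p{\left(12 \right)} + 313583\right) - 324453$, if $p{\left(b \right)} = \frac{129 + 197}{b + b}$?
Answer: $- \frac{130277}{12} \approx -10856.0$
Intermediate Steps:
$p{\left(b \right)} = \frac{163}{b}$ ($p{\left(b \right)} = \frac{326}{2 b} = 326 \frac{1}{2 b} = \frac{163}{b}$)
$\left(p{\left(12 \right)} + 313583\right) - 324453 = \left(\frac{163}{12} + 313583\right) - 324453 = \frac{3763159}{12} - 324453 = - \frac{130277}{12}$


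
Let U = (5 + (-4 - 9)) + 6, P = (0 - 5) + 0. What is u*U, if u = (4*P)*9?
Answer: 360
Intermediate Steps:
P = -5 (P = -5 + 0 = -5)
U = -2 (U = (5 - 13) + 6 = -8 + 6 = -2)
u = -180 (u = (4*(-5))*9 = -20*9 = -180)
u*U = -180*(-2) = 360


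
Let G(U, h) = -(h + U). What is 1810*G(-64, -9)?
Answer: 132130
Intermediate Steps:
G(U, h) = -U - h (G(U, h) = -(U + h) = -U - h)
1810*G(-64, -9) = 1810*(-1*(-64) - 1*(-9)) = 1810*(64 + 9) = 1810*73 = 132130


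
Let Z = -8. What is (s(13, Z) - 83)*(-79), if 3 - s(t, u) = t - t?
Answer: 6320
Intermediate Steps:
s(t, u) = 3 (s(t, u) = 3 - (t - t) = 3 - 1*0 = 3 + 0 = 3)
(s(13, Z) - 83)*(-79) = (3 - 83)*(-79) = -80*(-79) = 6320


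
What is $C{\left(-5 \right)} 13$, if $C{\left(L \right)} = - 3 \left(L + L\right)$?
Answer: $390$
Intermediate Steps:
$C{\left(L \right)} = - 6 L$ ($C{\left(L \right)} = - 3 \cdot 2 L = - 6 L$)
$C{\left(-5 \right)} 13 = \left(-6\right) \left(-5\right) 13 = 30 \cdot 13 = 390$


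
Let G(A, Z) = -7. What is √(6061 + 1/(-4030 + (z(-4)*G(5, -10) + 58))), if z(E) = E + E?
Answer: 5*√929457705/1958 ≈ 77.852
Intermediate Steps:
z(E) = 2*E
√(6061 + 1/(-4030 + (z(-4)*G(5, -10) + 58))) = √(6061 + 1/(-4030 + ((2*(-4))*(-7) + 58))) = √(6061 + 1/(-4030 + (-8*(-7) + 58))) = √(6061 + 1/(-4030 + (56 + 58))) = √(6061 + 1/(-4030 + 114)) = √(6061 + 1/(-3916)) = √(6061 - 1/3916) = √(23734875/3916) = 5*√929457705/1958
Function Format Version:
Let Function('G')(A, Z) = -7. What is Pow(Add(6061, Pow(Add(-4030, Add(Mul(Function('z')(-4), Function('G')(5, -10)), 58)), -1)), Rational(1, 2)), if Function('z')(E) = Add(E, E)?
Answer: Mul(Rational(5, 1958), Pow(929457705, Rational(1, 2))) ≈ 77.852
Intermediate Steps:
Function('z')(E) = Mul(2, E)
Pow(Add(6061, Pow(Add(-4030, Add(Mul(Function('z')(-4), Function('G')(5, -10)), 58)), -1)), Rational(1, 2)) = Pow(Add(6061, Pow(Add(-4030, Add(Mul(Mul(2, -4), -7), 58)), -1)), Rational(1, 2)) = Pow(Add(6061, Pow(Add(-4030, Add(Mul(-8, -7), 58)), -1)), Rational(1, 2)) = Pow(Add(6061, Pow(Add(-4030, Add(56, 58)), -1)), Rational(1, 2)) = Pow(Add(6061, Pow(Add(-4030, 114), -1)), Rational(1, 2)) = Pow(Add(6061, Pow(-3916, -1)), Rational(1, 2)) = Pow(Add(6061, Rational(-1, 3916)), Rational(1, 2)) = Pow(Rational(23734875, 3916), Rational(1, 2)) = Mul(Rational(5, 1958), Pow(929457705, Rational(1, 2)))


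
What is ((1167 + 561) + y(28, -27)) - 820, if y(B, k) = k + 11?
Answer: 892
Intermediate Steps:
y(B, k) = 11 + k
((1167 + 561) + y(28, -27)) - 820 = ((1167 + 561) + (11 - 27)) - 820 = (1728 - 16) - 820 = 1712 - 820 = 892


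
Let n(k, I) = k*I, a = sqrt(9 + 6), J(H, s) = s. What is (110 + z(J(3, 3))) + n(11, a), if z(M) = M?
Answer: 113 + 11*sqrt(15) ≈ 155.60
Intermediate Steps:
a = sqrt(15) ≈ 3.8730
n(k, I) = I*k
(110 + z(J(3, 3))) + n(11, a) = (110 + 3) + sqrt(15)*11 = 113 + 11*sqrt(15)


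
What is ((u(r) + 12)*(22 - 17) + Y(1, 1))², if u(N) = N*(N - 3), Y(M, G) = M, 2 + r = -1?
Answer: 22801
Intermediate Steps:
r = -3 (r = -2 - 1 = -3)
u(N) = N*(-3 + N)
((u(r) + 12)*(22 - 17) + Y(1, 1))² = ((-3*(-3 - 3) + 12)*(22 - 17) + 1)² = ((-3*(-6) + 12)*5 + 1)² = ((18 + 12)*5 + 1)² = (30*5 + 1)² = (150 + 1)² = 151² = 22801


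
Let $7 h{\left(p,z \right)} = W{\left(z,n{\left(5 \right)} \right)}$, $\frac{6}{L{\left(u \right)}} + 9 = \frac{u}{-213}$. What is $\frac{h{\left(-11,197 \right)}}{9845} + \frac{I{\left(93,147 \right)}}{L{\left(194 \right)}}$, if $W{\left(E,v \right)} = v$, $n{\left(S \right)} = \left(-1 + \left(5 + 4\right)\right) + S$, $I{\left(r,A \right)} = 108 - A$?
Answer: $\frac{1891239883}{29357790} \approx 64.42$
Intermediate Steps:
$L{\left(u \right)} = \frac{6}{-9 - \frac{u}{213}}$ ($L{\left(u \right)} = \frac{6}{-9 + \frac{u}{-213}} = \frac{6}{-9 + u \left(- \frac{1}{213}\right)} = \frac{6}{-9 - \frac{u}{213}}$)
$n{\left(S \right)} = 8 + S$ ($n{\left(S \right)} = \left(-1 + 9\right) + S = 8 + S$)
$h{\left(p,z \right)} = \frac{13}{7}$ ($h{\left(p,z \right)} = \frac{8 + 5}{7} = \frac{1}{7} \cdot 13 = \frac{13}{7}$)
$\frac{h{\left(-11,197 \right)}}{9845} + \frac{I{\left(93,147 \right)}}{L{\left(194 \right)}} = \frac{13}{7 \cdot 9845} + \frac{108 - 147}{\left(-1278\right) \frac{1}{1917 + 194}} = \frac{13}{7} \cdot \frac{1}{9845} + \frac{108 - 147}{\left(-1278\right) \frac{1}{2111}} = \frac{13}{68915} - \frac{39}{\left(-1278\right) \frac{1}{2111}} = \frac{13}{68915} - \frac{39}{- \frac{1278}{2111}} = \frac{13}{68915} - - \frac{27443}{426} = \frac{13}{68915} + \frac{27443}{426} = \frac{1891239883}{29357790}$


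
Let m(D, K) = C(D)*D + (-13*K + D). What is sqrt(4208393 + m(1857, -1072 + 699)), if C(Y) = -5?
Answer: sqrt(4205814) ≈ 2050.8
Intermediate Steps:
m(D, K) = -13*K - 4*D (m(D, K) = -5*D + (-13*K + D) = -5*D + (D - 13*K) = -13*K - 4*D)
sqrt(4208393 + m(1857, -1072 + 699)) = sqrt(4208393 + (-13*(-1072 + 699) - 4*1857)) = sqrt(4208393 + (-13*(-373) - 7428)) = sqrt(4208393 + (4849 - 7428)) = sqrt(4208393 - 2579) = sqrt(4205814)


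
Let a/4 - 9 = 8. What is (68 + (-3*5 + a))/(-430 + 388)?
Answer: -121/42 ≈ -2.8810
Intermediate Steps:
a = 68 (a = 36 + 4*8 = 36 + 32 = 68)
(68 + (-3*5 + a))/(-430 + 388) = (68 + (-3*5 + 68))/(-430 + 388) = (68 + (-15 + 68))/(-42) = (68 + 53)*(-1/42) = 121*(-1/42) = -121/42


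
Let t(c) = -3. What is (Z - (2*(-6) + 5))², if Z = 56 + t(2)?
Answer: 3600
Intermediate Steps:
Z = 53 (Z = 56 - 3 = 53)
(Z - (2*(-6) + 5))² = (53 - (2*(-6) + 5))² = (53 - (-12 + 5))² = (53 - 1*(-7))² = (53 + 7)² = 60² = 3600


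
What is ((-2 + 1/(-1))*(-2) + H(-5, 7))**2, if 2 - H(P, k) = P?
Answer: 169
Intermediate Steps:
H(P, k) = 2 - P
((-2 + 1/(-1))*(-2) + H(-5, 7))**2 = ((-2 + 1/(-1))*(-2) + (2 - 1*(-5)))**2 = ((-2 - 1)*(-2) + (2 + 5))**2 = (-3*(-2) + 7)**2 = (6 + 7)**2 = 13**2 = 169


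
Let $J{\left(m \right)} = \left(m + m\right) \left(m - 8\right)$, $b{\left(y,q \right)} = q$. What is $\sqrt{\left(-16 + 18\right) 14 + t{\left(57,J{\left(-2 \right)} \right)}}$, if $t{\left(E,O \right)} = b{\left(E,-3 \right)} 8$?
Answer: $2$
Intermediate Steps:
$J{\left(m \right)} = 2 m \left(-8 + m\right)$
$t{\left(E,O \right)} = -24$ ($t{\left(E,O \right)} = \left(-3\right) 8 = -24$)
$\sqrt{\left(-16 + 18\right) 14 + t{\left(57,J{\left(-2 \right)} \right)}} = \sqrt{\left(-16 + 18\right) 14 - 24} = \sqrt{2 \cdot 14 - 24} = \sqrt{28 - 24} = \sqrt{4} = 2$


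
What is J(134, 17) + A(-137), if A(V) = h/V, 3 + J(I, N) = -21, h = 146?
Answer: -3434/137 ≈ -25.066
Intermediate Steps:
J(I, N) = -24 (J(I, N) = -3 - 21 = -24)
A(V) = 146/V
J(134, 17) + A(-137) = -24 + 146/(-137) = -24 + 146*(-1/137) = -24 - 146/137 = -3434/137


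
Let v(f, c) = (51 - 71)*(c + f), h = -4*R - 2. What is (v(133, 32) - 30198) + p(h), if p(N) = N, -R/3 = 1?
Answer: -33488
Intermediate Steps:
R = -3 (R = -3*1 = -3)
h = 10 (h = -4*(-3) - 2 = 12 - 2 = 10)
v(f, c) = -20*c - 20*f (v(f, c) = -20*(c + f) = -20*c - 20*f)
(v(133, 32) - 30198) + p(h) = ((-20*32 - 20*133) - 30198) + 10 = ((-640 - 2660) - 30198) + 10 = (-3300 - 30198) + 10 = -33498 + 10 = -33488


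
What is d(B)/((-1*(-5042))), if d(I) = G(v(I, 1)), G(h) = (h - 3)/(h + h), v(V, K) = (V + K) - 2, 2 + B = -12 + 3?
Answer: 5/40336 ≈ 0.00012396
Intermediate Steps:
B = -11 (B = -2 + (-12 + 3) = -2 - 9 = -11)
v(V, K) = -2 + K + V (v(V, K) = (K + V) - 2 = -2 + K + V)
G(h) = (-3 + h)/(2*h) (G(h) = (-3 + h)/((2*h)) = (-3 + h)*(1/(2*h)) = (-3 + h)/(2*h))
d(I) = (-4 + I)/(2*(-1 + I)) (d(I) = (-3 + (-2 + 1 + I))/(2*(-2 + 1 + I)) = (-3 + (-1 + I))/(2*(-1 + I)) = (-4 + I)/(2*(-1 + I)))
d(B)/((-1*(-5042))) = ((-4 - 11)/(2*(-1 - 11)))/((-1*(-5042))) = ((½)*(-15)/(-12))/5042 = ((½)*(-1/12)*(-15))*(1/5042) = (5/8)*(1/5042) = 5/40336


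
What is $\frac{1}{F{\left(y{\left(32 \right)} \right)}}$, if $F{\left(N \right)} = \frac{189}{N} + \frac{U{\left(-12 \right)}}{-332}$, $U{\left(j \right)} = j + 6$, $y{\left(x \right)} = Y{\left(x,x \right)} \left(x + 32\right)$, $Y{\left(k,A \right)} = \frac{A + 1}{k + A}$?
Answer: $\frac{1826}{10491} \approx 0.17405$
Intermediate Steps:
$Y{\left(k,A \right)} = \frac{1 + A}{A + k}$
$y{\left(x \right)} = \frac{\left(1 + x\right) \left(32 + x\right)}{2 x}$ ($y{\left(x \right)} = \frac{1 + x}{x + x} \left(x + 32\right) = \frac{1 + x}{2 x} \left(32 + x\right) = \frac{\left(1 + x\right) \left(32 + x\right)}{2 x}$)
$U{\left(j \right)} = 6 + j$
$F{\left(N \right)} = \frac{3}{166} + \frac{189}{N}$ ($F{\left(N \right)} = \frac{189}{N} + \frac{6 - 12}{-332} = \frac{189}{N} - - \frac{3}{166} = \frac{189}{N} + \frac{3}{166} = \frac{3}{166} + \frac{189}{N}$)
$\frac{1}{F{\left(y{\left(32 \right)} \right)}} = \frac{1}{\frac{3}{166} + \frac{189}{\frac{1}{2} \cdot \frac{1}{32} \left(1 + 32\right) \left(32 + 32\right)}} = \frac{1}{\frac{3}{166} + \frac{189}{\frac{1}{2} \cdot \frac{1}{32} \cdot 33 \cdot 64}} = \frac{1}{\frac{3}{166} + \frac{189}{33}} = \frac{1}{\frac{3}{166} + 189 \cdot \frac{1}{33}} = \frac{1}{\frac{3}{166} + \frac{63}{11}} = \frac{1}{\frac{10491}{1826}} = \frac{1826}{10491}$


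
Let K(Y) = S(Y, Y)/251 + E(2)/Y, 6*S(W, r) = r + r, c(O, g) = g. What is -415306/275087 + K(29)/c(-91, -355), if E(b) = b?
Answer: -3220153807499/2132511560745 ≈ -1.5100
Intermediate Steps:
S(W, r) = r/3 (S(W, r) = (r + r)/6 = (2*r)/6 = r/3)
K(Y) = 2/Y + Y/753 (K(Y) = (Y/3)/251 + 2/Y = (Y/3)*(1/251) + 2/Y = Y/753 + 2/Y = 2/Y + Y/753)
-415306/275087 + K(29)/c(-91, -355) = -415306/275087 + (2/29 + (1/753)*29)/(-355) = -415306*1/275087 + (2*(1/29) + 29/753)*(-1/355) = -415306/275087 + (2/29 + 29/753)*(-1/355) = -415306/275087 + (2347/21837)*(-1/355) = -415306/275087 - 2347/7752135 = -3220153807499/2132511560745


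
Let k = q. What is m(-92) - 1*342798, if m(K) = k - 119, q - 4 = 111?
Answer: -342802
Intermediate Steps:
q = 115 (q = 4 + 111 = 115)
k = 115
m(K) = -4 (m(K) = 115 - 119 = -4)
m(-92) - 1*342798 = -4 - 1*342798 = -4 - 342798 = -342802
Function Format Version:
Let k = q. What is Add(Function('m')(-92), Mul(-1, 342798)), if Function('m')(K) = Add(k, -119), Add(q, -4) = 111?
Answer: -342802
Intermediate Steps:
q = 115 (q = Add(4, 111) = 115)
k = 115
Function('m')(K) = -4 (Function('m')(K) = Add(115, -119) = -4)
Add(Function('m')(-92), Mul(-1, 342798)) = Add(-4, Mul(-1, 342798)) = Add(-4, -342798) = -342802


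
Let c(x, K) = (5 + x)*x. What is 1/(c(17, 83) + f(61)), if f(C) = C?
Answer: 1/435 ≈ 0.0022989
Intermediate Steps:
c(x, K) = x*(5 + x)
1/(c(17, 83) + f(61)) = 1/(17*(5 + 17) + 61) = 1/(17*22 + 61) = 1/(374 + 61) = 1/435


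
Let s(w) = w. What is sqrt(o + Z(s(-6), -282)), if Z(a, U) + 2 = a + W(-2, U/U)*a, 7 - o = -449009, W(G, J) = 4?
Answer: 2*sqrt(112246) ≈ 670.06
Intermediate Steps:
o = 449016 (o = 7 - 1*(-449009) = 7 + 449009 = 449016)
Z(a, U) = -2 + 5*a (Z(a, U) = -2 + (a + 4*a) = -2 + 5*a)
sqrt(o + Z(s(-6), -282)) = sqrt(449016 + (-2 + 5*(-6))) = sqrt(449016 + (-2 - 30)) = sqrt(449016 - 32) = sqrt(448984) = 2*sqrt(112246)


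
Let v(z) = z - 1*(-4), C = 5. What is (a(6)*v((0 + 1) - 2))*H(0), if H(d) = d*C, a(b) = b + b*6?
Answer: 0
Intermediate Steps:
a(b) = 7*b (a(b) = b + 6*b = 7*b)
v(z) = 4 + z (v(z) = z + 4 = 4 + z)
H(d) = 5*d (H(d) = d*5 = 5*d)
(a(6)*v((0 + 1) - 2))*H(0) = ((7*6)*(4 + ((0 + 1) - 2)))*(5*0) = (42*(4 + (1 - 2)))*0 = (42*(4 - 1))*0 = (42*3)*0 = 126*0 = 0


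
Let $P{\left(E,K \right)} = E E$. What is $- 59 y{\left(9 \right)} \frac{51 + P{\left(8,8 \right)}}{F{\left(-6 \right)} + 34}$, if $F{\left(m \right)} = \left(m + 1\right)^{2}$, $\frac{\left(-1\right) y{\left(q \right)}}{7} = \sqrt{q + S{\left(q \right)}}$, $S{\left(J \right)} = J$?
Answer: $2415 \sqrt{2} \approx 3415.3$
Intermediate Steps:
$P{\left(E,K \right)} = E^{2}$
$y{\left(q \right)} = - 7 \sqrt{2} \sqrt{q}$ ($y{\left(q \right)} = - 7 \sqrt{q + q} = - 7 \sqrt{2 q} = - 7 \sqrt{2} \sqrt{q}$)
$F{\left(m \right)} = \left(1 + m\right)^{2}$
$- 59 y{\left(9 \right)} \frac{51 + P{\left(8,8 \right)}}{F{\left(-6 \right)} + 34} = - 59 \left(- 7 \sqrt{2} \sqrt{9}\right) \frac{51 + 8^{2}}{\left(1 - 6\right)^{2} + 34} = - 59 \left(\left(-7\right) \sqrt{2} \cdot 3\right) \frac{51 + 64}{\left(-5\right)^{2} + 34} = - 59 \left(- 21 \sqrt{2}\right) \frac{115}{25 + 34} = 1239 \sqrt{2} \cdot \frac{115}{59} = 2415 \sqrt{2}$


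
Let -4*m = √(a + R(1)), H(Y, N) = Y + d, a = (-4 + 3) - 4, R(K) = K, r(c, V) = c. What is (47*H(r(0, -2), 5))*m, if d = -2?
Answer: 47*I ≈ 47.0*I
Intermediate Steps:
a = -5 (a = -1 - 4 = -5)
H(Y, N) = -2 + Y (H(Y, N) = Y - 2 = -2 + Y)
m = -I/2 (m = -√(-5 + 1)/4 = -I/2 ≈ -0.5*I)
(47*H(r(0, -2), 5))*m = (47*(-2 + 0))*(-I/2) = (47*(-2))*(-I/2) = -(-47)*I = 47*I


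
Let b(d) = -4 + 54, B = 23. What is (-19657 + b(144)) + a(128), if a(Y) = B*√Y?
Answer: -19607 + 184*√2 ≈ -19347.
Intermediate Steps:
b(d) = 50
a(Y) = 23*√Y
(-19657 + b(144)) + a(128) = (-19657 + 50) + 23*√128 = -19607 + 23*(8*√2) = -19607 + 184*√2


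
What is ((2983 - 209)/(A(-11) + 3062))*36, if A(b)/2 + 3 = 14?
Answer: 8322/257 ≈ 32.381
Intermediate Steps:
A(b) = 22 (A(b) = -6 + 2*14 = -6 + 28 = 22)
((2983 - 209)/(A(-11) + 3062))*36 = ((2983 - 209)/(22 + 3062))*36 = (2774/3084)*36 = (2774*(1/3084))*36 = (1387/1542)*36 = 8322/257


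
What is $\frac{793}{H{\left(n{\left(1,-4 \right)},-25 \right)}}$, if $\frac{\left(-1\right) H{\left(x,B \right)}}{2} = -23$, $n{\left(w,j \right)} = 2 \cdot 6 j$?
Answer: $\frac{793}{46} \approx 17.239$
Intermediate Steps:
$n{\left(w,j \right)} = 12 j$
$H{\left(x,B \right)} = 46$ ($H{\left(x,B \right)} = \left(-2\right) \left(-23\right) = 46$)
$\frac{793}{H{\left(n{\left(1,-4 \right)},-25 \right)}} = \frac{793}{46}$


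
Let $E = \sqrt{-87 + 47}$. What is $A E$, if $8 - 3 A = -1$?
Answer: $6 i \sqrt{10} \approx 18.974 i$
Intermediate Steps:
$A = 3$ ($A = \frac{8}{3} - - \frac{1}{3} = \frac{8}{3} + \frac{1}{3} = 3$)
$E = 2 i \sqrt{10}$ ($E = \sqrt{-40} = 2 i \sqrt{10} \approx 6.3246 i$)
$A E = 3 \cdot 2 i \sqrt{10} = 6 i \sqrt{10}$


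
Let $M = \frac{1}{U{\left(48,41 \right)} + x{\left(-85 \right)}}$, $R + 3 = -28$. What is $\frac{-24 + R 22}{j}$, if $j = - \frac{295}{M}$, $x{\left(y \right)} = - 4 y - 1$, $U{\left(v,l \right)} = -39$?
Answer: $\frac{353}{44250} \approx 0.0079774$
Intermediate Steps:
$R = -31$ ($R = -3 - 28 = -31$)
$x{\left(y \right)} = -1 - 4 y$
$M = \frac{1}{300}$ ($M = \frac{1}{-39 - -339} = \frac{1}{-39 + \left(-1 + 340\right)} = \frac{1}{-39 + 339} = \frac{1}{300} \approx 0.0033333$)
$j = -88500$ ($j = - 295 \frac{1}{\frac{1}{300}} = \left(-295\right) 300 = -88500$)
$\frac{-24 + R 22}{j} = \frac{-24 - 682}{-88500} = \left(-24 - 682\right) \left(- \frac{1}{88500}\right) = \left(-706\right) \left(- \frac{1}{88500}\right) = \frac{353}{44250}$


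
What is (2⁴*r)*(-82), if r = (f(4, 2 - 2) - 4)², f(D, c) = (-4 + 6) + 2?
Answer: 0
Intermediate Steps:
f(D, c) = 4 (f(D, c) = 2 + 2 = 4)
r = 0 (r = (4 - 4)² = 0² = 0)
(2⁴*r)*(-82) = (2⁴*0)*(-82) = (16*0)*(-82) = 0*(-82) = 0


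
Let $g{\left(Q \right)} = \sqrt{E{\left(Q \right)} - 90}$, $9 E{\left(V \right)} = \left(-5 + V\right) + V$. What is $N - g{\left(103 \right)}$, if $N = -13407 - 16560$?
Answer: $-29967 - \frac{i \sqrt{609}}{3} \approx -29967.0 - 8.226 i$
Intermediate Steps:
$E{\left(V \right)} = - \frac{5}{9} + \frac{2 V}{9}$ ($E{\left(V \right)} = \frac{\left(-5 + V\right) + V}{9} = \frac{-5 + 2 V}{9} = - \frac{5}{9} + \frac{2 V}{9}$)
$g{\left(Q \right)} = \sqrt{- \frac{815}{9} + \frac{2 Q}{9}}$ ($g{\left(Q \right)} = \sqrt{\left(- \frac{5}{9} + \frac{2 Q}{9}\right) - 90} = \sqrt{- \frac{815}{9} + \frac{2 Q}{9}}$)
$N = -29967$ ($N = -13407 - 16560 = -29967$)
$N - g{\left(103 \right)} = -29967 - \frac{\sqrt{-815 + 2 \cdot 103}}{3} = -29967 - \frac{\sqrt{-815 + 206}}{3} = -29967 - \frac{\sqrt{-609}}{3} = -29967 - \frac{i \sqrt{609}}{3}$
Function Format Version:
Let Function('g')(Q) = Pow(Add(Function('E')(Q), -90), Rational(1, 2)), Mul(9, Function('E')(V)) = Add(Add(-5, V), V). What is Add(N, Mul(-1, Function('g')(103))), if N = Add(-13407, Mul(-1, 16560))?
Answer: Add(-29967, Mul(Rational(-1, 3), I, Pow(609, Rational(1, 2)))) ≈ Add(-29967., Mul(-8.2260, I))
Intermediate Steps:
Function('E')(V) = Add(Rational(-5, 9), Mul(Rational(2, 9), V)) (Function('E')(V) = Mul(Rational(1, 9), Add(Add(-5, V), V)) = Mul(Rational(1, 9), Add(-5, Mul(2, V))) = Add(Rational(-5, 9), Mul(Rational(2, 9), V)))
Function('g')(Q) = Pow(Add(Rational(-815, 9), Mul(Rational(2, 9), Q)), Rational(1, 2)) (Function('g')(Q) = Pow(Add(Add(Rational(-5, 9), Mul(Rational(2, 9), Q)), -90), Rational(1, 2)) = Pow(Add(Rational(-815, 9), Mul(Rational(2, 9), Q)), Rational(1, 2)))
N = -29967 (N = Add(-13407, -16560) = -29967)
Add(N, Mul(-1, Function('g')(103))) = Add(-29967, Mul(-1, Mul(Rational(1, 3), Pow(Add(-815, Mul(2, 103)), Rational(1, 2))))) = Add(-29967, Mul(-1, Mul(Rational(1, 3), Pow(Add(-815, 206), Rational(1, 2))))) = Add(-29967, Mul(-1, Mul(Rational(1, 3), Pow(-609, Rational(1, 2))))) = Add(-29967, Mul(-1, Mul(Rational(1, 3), Mul(I, Pow(609, Rational(1, 2)))))) = Add(-29967, Mul(-1, Mul(Rational(1, 3), I, Pow(609, Rational(1, 2))))) = Add(-29967, Mul(Rational(-1, 3), I, Pow(609, Rational(1, 2))))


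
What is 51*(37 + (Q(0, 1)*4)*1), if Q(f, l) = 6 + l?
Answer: 3315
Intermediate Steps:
51*(37 + (Q(0, 1)*4)*1) = 51*(37 + ((6 + 1)*4)*1) = 51*(37 + (7*4)*1) = 51*(37 + 28*1) = 51*(37 + 28) = 51*65 = 3315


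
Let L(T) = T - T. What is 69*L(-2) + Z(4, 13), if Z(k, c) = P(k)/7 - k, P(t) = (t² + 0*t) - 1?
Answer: -13/7 ≈ -1.8571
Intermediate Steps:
P(t) = -1 + t² (P(t) = (t² + 0) - 1 = t² - 1 = -1 + t²)
L(T) = 0
Z(k, c) = -⅐ - k + k²/7 (Z(k, c) = (-1 + k²)/7 - k = (-1 + k²)*(⅐) - k = (-⅐ + k²/7) - k = -⅐ - k + k²/7)
69*L(-2) + Z(4, 13) = 69*0 + (-⅐ - 1*4 + (⅐)*4²) = 0 + (-⅐ - 4 + (⅐)*16) = 0 + (-⅐ - 4 + 16/7) = 0 - 13/7 = -13/7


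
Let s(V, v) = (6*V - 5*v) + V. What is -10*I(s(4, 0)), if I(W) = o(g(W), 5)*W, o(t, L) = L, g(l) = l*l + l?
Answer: -1400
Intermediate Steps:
g(l) = l + l**2 (g(l) = l**2 + l = l + l**2)
s(V, v) = -5*v + 7*V (s(V, v) = (-5*v + 6*V) + V = -5*v + 7*V)
I(W) = 5*W
-10*I(s(4, 0)) = -50*(-5*0 + 7*4) = -50*(0 + 28) = -50*28 = -10*140 = -1400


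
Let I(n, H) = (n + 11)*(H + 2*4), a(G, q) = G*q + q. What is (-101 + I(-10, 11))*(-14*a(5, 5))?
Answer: 34440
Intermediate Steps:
a(G, q) = q + G*q
I(n, H) = (8 + H)*(11 + n) (I(n, H) = (11 + n)*(H + 8) = (11 + n)*(8 + H) = (8 + H)*(11 + n))
(-101 + I(-10, 11))*(-14*a(5, 5)) = (-101 + (88 + 8*(-10) + 11*11 + 11*(-10)))*(-70*(1 + 5)) = (-101 + (88 - 80 + 121 - 110))*(-70*6) = (-101 + 19)*(-14*30) = -82*(-420) = 34440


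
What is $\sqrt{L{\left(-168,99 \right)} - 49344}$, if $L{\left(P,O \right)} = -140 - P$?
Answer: $2 i \sqrt{12329} \approx 222.07 i$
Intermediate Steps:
$\sqrt{L{\left(-168,99 \right)} - 49344} = \sqrt{\left(-140 - -168\right) - 49344} = \sqrt{\left(-140 + 168\right) - 49344} = \sqrt{28 - 49344} = \sqrt{-49316} = 2 i \sqrt{12329}$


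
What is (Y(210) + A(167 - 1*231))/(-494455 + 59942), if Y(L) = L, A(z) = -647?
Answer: 437/434513 ≈ 0.0010057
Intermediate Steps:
(Y(210) + A(167 - 1*231))/(-494455 + 59942) = (210 - 647)/(-494455 + 59942) = -437/(-434513) = -437*(-1/434513) = 437/434513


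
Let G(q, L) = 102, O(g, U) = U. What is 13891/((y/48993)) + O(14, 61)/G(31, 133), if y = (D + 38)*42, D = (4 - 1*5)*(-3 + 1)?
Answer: 1652795293/4080 ≈ 4.0510e+5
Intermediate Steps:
D = 2 (D = (4 - 5)*(-2) = -1*(-2) = 2)
y = 1680 (y = (2 + 38)*42 = 40*42 = 1680)
13891/((y/48993)) + O(14, 61)/G(31, 133) = 13891/((1680/48993)) + 61/102 = 13891/((1680*(1/48993))) + 61*(1/102) = 13891/(80/2333) + 61/102 = 13891*(2333/80) + 61/102 = 32407703/80 + 61/102 = 1652795293/4080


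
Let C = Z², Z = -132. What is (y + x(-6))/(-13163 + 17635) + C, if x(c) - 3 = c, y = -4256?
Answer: 77915869/4472 ≈ 17423.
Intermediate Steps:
x(c) = 3 + c
C = 17424 (C = (-132)² = 17424)
(y + x(-6))/(-13163 + 17635) + C = (-4256 + (3 - 6))/(-13163 + 17635) + 17424 = (-4256 - 3)/4472 + 17424 = -4259*1/4472 + 17424 = -4259/4472 + 17424 = 77915869/4472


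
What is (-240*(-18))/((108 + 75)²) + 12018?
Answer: 44719458/3721 ≈ 12018.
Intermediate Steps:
(-240*(-18))/((108 + 75)²) + 12018 = 4320/(183²) + 12018 = 4320/33489 + 12018 = 4320*(1/33489) + 12018 = 480/3721 + 12018 = 44719458/3721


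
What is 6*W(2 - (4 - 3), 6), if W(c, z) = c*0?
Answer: 0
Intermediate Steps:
W(c, z) = 0
6*W(2 - (4 - 3), 6) = 6*0 = 0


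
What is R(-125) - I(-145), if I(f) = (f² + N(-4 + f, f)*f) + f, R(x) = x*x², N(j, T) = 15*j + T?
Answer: -2319105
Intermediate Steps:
N(j, T) = T + 15*j
R(x) = x³
I(f) = f + f² + f*(-60 + 16*f) (I(f) = (f² + (f + 15*(-4 + f))*f) + f = (f² + (f + (-60 + 15*f))*f) + f = (f² + (-60 + 16*f)*f) + f = (f² + f*(-60 + 16*f)) + f = f + f² + f*(-60 + 16*f))
R(-125) - I(-145) = (-125)³ - (-145)*(-59 + 17*(-145)) = -1953125 - (-145)*(-59 - 2465) = -1953125 - (-145)*(-2524) = -1953125 - 1*365980 = -1953125 - 365980 = -2319105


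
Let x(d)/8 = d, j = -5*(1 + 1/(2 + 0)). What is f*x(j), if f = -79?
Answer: 4740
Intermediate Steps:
j = -15/2 (j = -5*(1 + 1/2) = -5*(1 + ½) = -5*3/2 = -15/2 ≈ -7.5000)
x(d) = 8*d
f*x(j) = -632*(-15)/2 = -79*(-60) = 4740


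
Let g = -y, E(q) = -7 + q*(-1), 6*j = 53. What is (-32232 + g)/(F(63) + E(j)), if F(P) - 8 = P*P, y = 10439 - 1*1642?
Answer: -246174/23767 ≈ -10.358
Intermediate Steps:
j = 53/6 (j = (⅙)*53 = 53/6 ≈ 8.8333)
y = 8797 (y = 10439 - 1642 = 8797)
E(q) = -7 - q
F(P) = 8 + P² (F(P) = 8 + P*P = 8 + P²)
g = -8797 (g = -1*8797 = -8797)
(-32232 + g)/(F(63) + E(j)) = (-32232 - 8797)/((8 + 63²) + (-7 - 1*53/6)) = -41029/((8 + 3969) + (-7 - 53/6)) = -41029/(3977 - 95/6) = -41029/23767/6 = -41029*6/23767 = -246174/23767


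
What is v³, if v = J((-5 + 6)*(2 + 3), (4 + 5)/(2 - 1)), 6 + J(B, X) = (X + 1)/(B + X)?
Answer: -50653/343 ≈ -147.68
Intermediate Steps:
J(B, X) = -6 + (1 + X)/(B + X) (J(B, X) = -6 + (X + 1)/(B + X) = -6 + (1 + X)/(B + X))
v = -37/7 (v = (1 - 6*(-5 + 6)*(2 + 3) - 5*(4 + 5)/(2 - 1))/((-5 + 6)*(2 + 3) + (4 + 5)/(2 - 1)) = (1 - 6*5 - 45/1)/(1*5 + 9/1) = (1 - 6*5 - 45)/(5 + 9*1) = (1 - 30 - 5*9)/(5 + 9) = (1 - 30 - 45)/14 = (1/14)*(-74) = -37/7 ≈ -5.2857)
v³ = (-37/7)³ = -50653/343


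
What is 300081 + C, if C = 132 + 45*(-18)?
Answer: 299403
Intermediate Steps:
C = -678 (C = 132 - 810 = -678)
300081 + C = 300081 - 678 = 299403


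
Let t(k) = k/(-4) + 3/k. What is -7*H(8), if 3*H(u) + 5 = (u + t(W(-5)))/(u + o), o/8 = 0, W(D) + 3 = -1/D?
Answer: 1133/120 ≈ 9.4417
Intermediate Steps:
W(D) = -3 - 1/D
t(k) = 3/k - k/4 (t(k) = k*(-¼) + 3/k = -k/4 + 3/k = 3/k - k/4)
o = 0 (o = 8*0 = 0)
H(u) = -5/3 + (-13/35 + u)/(3*u) (H(u) = -5/3 + ((u + (3/(-3 - 1/(-5)) - (-3 - 1/(-5))/4))/(u + 0))/3 = -5/3 + ((u + (3/(-3 - 1*(-⅕)) - (-3 - 1*(-⅕))/4))/u)/3 = -5/3 + ((u + (3/(-3 + ⅕) - (-3 + ⅕)/4))/u)/3 = -5/3 + ((u + (3/(-14/5) - ¼*(-14/5)))/u)/3 = -5/3 + ((u + (3*(-5/14) + 7/10))/u)/3 = -5/3 + ((u + (-15/14 + 7/10))/u)/3 = -5/3 + ((u - 13/35)/u)/3 = -5/3 + ((-13/35 + u)/u)/3 = -5/3 + (-13/35 + u)/(3*u))
-7*H(8) = -(-13 - 140*8)/(15*8) = -(-13 - 1120)/(15*8) = -(-1133)/(15*8) = -7*(-1133/840) = 1133/120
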